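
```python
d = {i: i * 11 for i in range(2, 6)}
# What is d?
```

{2: 22, 3: 33, 4: 44, 5: 55}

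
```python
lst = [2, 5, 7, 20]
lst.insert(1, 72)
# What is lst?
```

[2, 72, 5, 7, 20]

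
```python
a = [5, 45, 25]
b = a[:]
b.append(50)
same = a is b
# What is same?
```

After line 1: a = [5, 45, 25]
After line 2 (b = a[:] is a shallow copy, new object): a = [5, 45, 25], b = [5, 45, 25]
After line 3 (append only mutates b): a = [5, 45, 25], b = [5, 45, 25, 50]
After line 4 (same = a is b; different objects -> False): same = False

False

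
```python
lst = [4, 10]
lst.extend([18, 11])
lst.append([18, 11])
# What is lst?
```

After line 1: lst = [4, 10]
After line 2 (extend unpacks [18, 11]): lst = [4, 10, 18, 11]
After line 3 (append adds [18, 11] as single element): lst = [4, 10, 18, 11, [18, 11]]

[4, 10, 18, 11, [18, 11]]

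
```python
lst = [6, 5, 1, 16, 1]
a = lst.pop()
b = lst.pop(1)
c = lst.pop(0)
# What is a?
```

After line 1: lst = [6, 5, 1, 16, 1]
After line 2 (pop() -> a = 1): lst = [6, 5, 1, 16]
After line 3 (pop(1) -> b = 5): lst = [6, 1, 16]
After line 4 (pop(0) -> c = 6): lst = [1, 16]

1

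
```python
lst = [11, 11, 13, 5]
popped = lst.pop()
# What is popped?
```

5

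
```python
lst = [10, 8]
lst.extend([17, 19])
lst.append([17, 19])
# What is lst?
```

After line 1: lst = [10, 8]
After line 2 (extend unpacks [17, 19]): lst = [10, 8, 17, 19]
After line 3 (append adds [17, 19] as single element): lst = [10, 8, 17, 19, [17, 19]]

[10, 8, 17, 19, [17, 19]]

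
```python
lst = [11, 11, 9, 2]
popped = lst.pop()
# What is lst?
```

[11, 11, 9]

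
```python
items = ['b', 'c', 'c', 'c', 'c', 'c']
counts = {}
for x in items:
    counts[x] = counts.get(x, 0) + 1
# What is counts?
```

Initial: counts = {}, items = ['b', 'c', 'c', 'c', 'c', 'c']
See 'b': counts = {'b': 1}
See 'c': counts = {'b': 1, 'c': 1}
See 'c': counts = {'b': 1, 'c': 2}
See 'c': counts = {'b': 1, 'c': 3}
See 'c': counts = {'b': 1, 'c': 4}
See 'c': counts = {'b': 1, 'c': 5}

{'b': 1, 'c': 5}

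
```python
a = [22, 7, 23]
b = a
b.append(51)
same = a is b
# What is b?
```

After line 1: a = [22, 7, 23]
After line 2 (b = a is an alias, same object): a = [22, 7, 23], b = [22, 7, 23]
After line 3 (b.append mutates the shared list): a = [22, 7, 23, 51], b = [22, 7, 23, 51]
After line 4 (same = a is b; same object -> True): same = True

[22, 7, 23, 51]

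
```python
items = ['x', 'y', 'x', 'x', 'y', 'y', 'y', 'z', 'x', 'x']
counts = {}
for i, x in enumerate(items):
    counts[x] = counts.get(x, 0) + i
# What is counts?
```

Initial: counts = {}, items = ['x', 'y', 'x', 'x', 'y', 'y', 'y', 'z', 'x', 'x']
i=0, x='x': counts = {'x': 0}
i=1, x='y': counts = {'x': 0, 'y': 1}
i=2, x='x': counts = {'x': 2, 'y': 1}
i=3, x='x': counts = {'x': 5, 'y': 1}
i=4, x='y': counts = {'x': 5, 'y': 5}
i=5, x='y': counts = {'x': 5, 'y': 10}
i=6, x='y': counts = {'x': 5, 'y': 16}
i=7, x='z': counts = {'x': 5, 'y': 16, 'z': 7}
i=8, x='x': counts = {'x': 13, 'y': 16, 'z': 7}
i=9, x='x': counts = {'x': 22, 'y': 16, 'z': 7}

{'x': 22, 'y': 16, 'z': 7}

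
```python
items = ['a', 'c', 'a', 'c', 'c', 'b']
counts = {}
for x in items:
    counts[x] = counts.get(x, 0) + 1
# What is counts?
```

Initial: counts = {}, items = ['a', 'c', 'a', 'c', 'c', 'b']
See 'a': counts = {'a': 1}
See 'c': counts = {'a': 1, 'c': 1}
See 'a': counts = {'a': 2, 'c': 1}
See 'c': counts = {'a': 2, 'c': 2}
See 'c': counts = {'a': 2, 'c': 3}
See 'b': counts = {'a': 2, 'c': 3, 'b': 1}

{'a': 2, 'c': 3, 'b': 1}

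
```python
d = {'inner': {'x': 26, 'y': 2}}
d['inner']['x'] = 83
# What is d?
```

After line 1: d = {'inner': {'x': 26, 'y': 2}}
After line 2 (inner x overwritten): d = {'inner': {'x': 83, 'y': 2}}

{'inner': {'x': 83, 'y': 2}}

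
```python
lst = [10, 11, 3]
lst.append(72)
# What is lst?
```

[10, 11, 3, 72]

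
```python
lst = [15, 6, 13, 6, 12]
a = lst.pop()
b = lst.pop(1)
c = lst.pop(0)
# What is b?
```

After line 1: lst = [15, 6, 13, 6, 12]
After line 2 (pop() -> a = 12): lst = [15, 6, 13, 6]
After line 3 (pop(1) -> b = 6): lst = [15, 13, 6]
After line 4 (pop(0) -> c = 15): lst = [13, 6]

6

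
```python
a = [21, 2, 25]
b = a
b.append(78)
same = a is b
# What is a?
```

After line 1: a = [21, 2, 25]
After line 2 (b = a is an alias, same object): a = [21, 2, 25], b = [21, 2, 25]
After line 3 (b.append mutates the shared list): a = [21, 2, 25, 78], b = [21, 2, 25, 78]
After line 4 (same = a is b; same object -> True): same = True

[21, 2, 25, 78]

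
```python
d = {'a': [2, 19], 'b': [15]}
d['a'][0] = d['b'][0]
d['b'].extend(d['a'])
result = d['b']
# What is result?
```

After line 1: d = {'a': [2, 19], 'b': [15]}
After line 2 (a[0] = b[0] = 15): d = {'a': [15, 19], 'b': [15]}
After line 3 (b.extend(a) appends [15, 19]): d = {'a': [15, 19], 'b': [15, 15, 19]}
After line 4: result = d['b'] = [15, 15, 19]

[15, 15, 19]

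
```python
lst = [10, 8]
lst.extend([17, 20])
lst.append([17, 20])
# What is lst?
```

After line 1: lst = [10, 8]
After line 2 (extend unpacks [17, 20]): lst = [10, 8, 17, 20]
After line 3 (append adds [17, 20] as single element): lst = [10, 8, 17, 20, [17, 20]]

[10, 8, 17, 20, [17, 20]]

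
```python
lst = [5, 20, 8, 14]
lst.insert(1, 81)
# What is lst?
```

[5, 81, 20, 8, 14]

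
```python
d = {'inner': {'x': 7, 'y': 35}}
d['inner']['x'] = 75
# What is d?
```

After line 1: d = {'inner': {'x': 7, 'y': 35}}
After line 2 (inner x overwritten): d = {'inner': {'x': 75, 'y': 35}}

{'inner': {'x': 75, 'y': 35}}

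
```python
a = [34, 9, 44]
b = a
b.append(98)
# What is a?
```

After line 1: a = [34, 9, 44]
After line 2 (b = a is an alias, same object): a = [34, 9, 44], b = [34, 9, 44]
After line 3 (b.append mutates the shared list): a = [34, 9, 44, 98], b = [34, 9, 44, 98]

[34, 9, 44, 98]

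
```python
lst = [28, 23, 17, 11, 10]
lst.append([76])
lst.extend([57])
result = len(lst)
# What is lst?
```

After line 1: lst = [28, 23, 17, 11, 10]
After line 2 (append adds [76] as single element): lst = [28, 23, 17, 11, 10, [76]]
After line 3 (extend unpacks [57], adds 57): lst = [28, 23, 17, 11, 10, [76], 57]
After line 4: result = len(lst) = 7

[28, 23, 17, 11, 10, [76], 57]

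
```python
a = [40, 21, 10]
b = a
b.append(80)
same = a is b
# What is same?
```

After line 1: a = [40, 21, 10]
After line 2 (b = a is an alias, same object): a = [40, 21, 10], b = [40, 21, 10]
After line 3 (b.append mutates the shared list): a = [40, 21, 10, 80], b = [40, 21, 10, 80]
After line 4 (same = a is b; same object -> True): same = True

True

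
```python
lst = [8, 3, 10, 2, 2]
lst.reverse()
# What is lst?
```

[2, 2, 10, 3, 8]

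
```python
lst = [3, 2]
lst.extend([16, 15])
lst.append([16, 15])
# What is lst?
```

After line 1: lst = [3, 2]
After line 2 (extend unpacks [16, 15]): lst = [3, 2, 16, 15]
After line 3 (append adds [16, 15] as single element): lst = [3, 2, 16, 15, [16, 15]]

[3, 2, 16, 15, [16, 15]]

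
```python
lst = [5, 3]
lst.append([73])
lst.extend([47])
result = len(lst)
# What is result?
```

After line 1: lst = [5, 3]
After line 2 (append adds [73] as single element): lst = [5, 3, [73]]
After line 3 (extend unpacks [47], adds 47): lst = [5, 3, [73], 47]
After line 4: result = len(lst) = 4

4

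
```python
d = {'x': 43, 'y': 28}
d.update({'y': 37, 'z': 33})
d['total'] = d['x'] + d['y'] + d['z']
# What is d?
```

After line 1: d = {'x': 43, 'y': 28}
After line 2 (y overwritten, z added): d = {'x': 43, 'y': 37, 'z': 33}
After line 3 (total = 43 + 37 + 33 = 113): d = {'x': 43, 'y': 37, 'z': 33, 'total': 113}

{'x': 43, 'y': 37, 'z': 33, 'total': 113}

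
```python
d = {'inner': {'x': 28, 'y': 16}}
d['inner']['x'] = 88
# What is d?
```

After line 1: d = {'inner': {'x': 28, 'y': 16}}
After line 2 (inner x overwritten): d = {'inner': {'x': 88, 'y': 16}}

{'inner': {'x': 88, 'y': 16}}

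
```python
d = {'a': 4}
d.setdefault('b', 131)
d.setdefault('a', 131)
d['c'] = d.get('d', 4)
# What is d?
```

After line 1: d = {'a': 4}
After line 2 (setdefault adds 'b'=131): d = {'a': 4, 'b': 131}
After line 3 (setdefault 'a' no-op, already exists): d = {'a': 4, 'b': 131}
After line 4 (get('d', 4) returns default since 'd' not in d): d = {'a': 4, 'b': 131, 'c': 4}

{'a': 4, 'b': 131, 'c': 4}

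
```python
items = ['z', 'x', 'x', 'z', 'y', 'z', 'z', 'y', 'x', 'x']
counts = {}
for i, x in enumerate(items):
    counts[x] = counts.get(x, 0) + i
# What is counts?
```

Initial: counts = {}, items = ['z', 'x', 'x', 'z', 'y', 'z', 'z', 'y', 'x', 'x']
i=0, x='z': counts = {'z': 0}
i=1, x='x': counts = {'z': 0, 'x': 1}
i=2, x='x': counts = {'z': 0, 'x': 3}
i=3, x='z': counts = {'z': 3, 'x': 3}
i=4, x='y': counts = {'z': 3, 'x': 3, 'y': 4}
i=5, x='z': counts = {'z': 8, 'x': 3, 'y': 4}
i=6, x='z': counts = {'z': 14, 'x': 3, 'y': 4}
i=7, x='y': counts = {'z': 14, 'x': 3, 'y': 11}
i=8, x='x': counts = {'z': 14, 'x': 11, 'y': 11}
i=9, x='x': counts = {'z': 14, 'x': 20, 'y': 11}

{'z': 14, 'x': 20, 'y': 11}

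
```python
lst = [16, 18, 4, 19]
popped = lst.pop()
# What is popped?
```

19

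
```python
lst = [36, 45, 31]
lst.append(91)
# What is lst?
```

[36, 45, 31, 91]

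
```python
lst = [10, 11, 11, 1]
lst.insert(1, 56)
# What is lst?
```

[10, 56, 11, 11, 1]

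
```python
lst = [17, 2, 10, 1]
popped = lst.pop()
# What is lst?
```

[17, 2, 10]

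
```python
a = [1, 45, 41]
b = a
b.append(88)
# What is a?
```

After line 1: a = [1, 45, 41]
After line 2 (b = a is an alias, same object): a = [1, 45, 41], b = [1, 45, 41]
After line 3 (b.append mutates the shared list): a = [1, 45, 41, 88], b = [1, 45, 41, 88]

[1, 45, 41, 88]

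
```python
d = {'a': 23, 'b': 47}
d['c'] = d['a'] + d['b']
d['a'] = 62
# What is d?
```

After line 1: d = {'a': 23, 'b': 47}
After line 2 (d['c'] = 23 + 47): d = {'a': 23, 'b': 47, 'c': 70}
After line 3: d = {'a': 62, 'b': 47, 'c': 70}

{'a': 62, 'b': 47, 'c': 70}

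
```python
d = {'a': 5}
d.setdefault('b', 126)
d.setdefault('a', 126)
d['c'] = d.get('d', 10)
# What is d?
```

After line 1: d = {'a': 5}
After line 2 (setdefault adds 'b'=126): d = {'a': 5, 'b': 126}
After line 3 (setdefault 'a' no-op, already exists): d = {'a': 5, 'b': 126}
After line 4 (get('d', 10) returns default since 'd' not in d): d = {'a': 5, 'b': 126, 'c': 10}

{'a': 5, 'b': 126, 'c': 10}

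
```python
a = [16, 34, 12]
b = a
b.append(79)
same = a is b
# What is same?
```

After line 1: a = [16, 34, 12]
After line 2 (b = a is an alias, same object): a = [16, 34, 12], b = [16, 34, 12]
After line 3 (b.append mutates the shared list): a = [16, 34, 12, 79], b = [16, 34, 12, 79]
After line 4 (same = a is b; same object -> True): same = True

True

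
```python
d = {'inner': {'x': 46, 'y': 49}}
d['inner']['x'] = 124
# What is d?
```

After line 1: d = {'inner': {'x': 46, 'y': 49}}
After line 2 (inner x overwritten): d = {'inner': {'x': 124, 'y': 49}}

{'inner': {'x': 124, 'y': 49}}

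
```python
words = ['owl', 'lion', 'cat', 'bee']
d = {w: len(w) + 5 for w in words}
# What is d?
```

{'owl': 8, 'lion': 9, 'cat': 8, 'bee': 8}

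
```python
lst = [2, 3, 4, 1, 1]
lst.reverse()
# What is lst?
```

[1, 1, 4, 3, 2]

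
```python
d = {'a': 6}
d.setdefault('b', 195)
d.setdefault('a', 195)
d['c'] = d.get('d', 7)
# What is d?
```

After line 1: d = {'a': 6}
After line 2 (setdefault adds 'b'=195): d = {'a': 6, 'b': 195}
After line 3 (setdefault 'a' no-op, already exists): d = {'a': 6, 'b': 195}
After line 4 (get('d', 7) returns default since 'd' not in d): d = {'a': 6, 'b': 195, 'c': 7}

{'a': 6, 'b': 195, 'c': 7}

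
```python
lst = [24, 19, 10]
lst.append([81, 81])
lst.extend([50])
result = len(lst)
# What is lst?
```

After line 1: lst = [24, 19, 10]
After line 2 (append adds [81, 81] as single element): lst = [24, 19, 10, [81, 81]]
After line 3 (extend unpacks [50], adds 50): lst = [24, 19, 10, [81, 81], 50]
After line 4: result = len(lst) = 5

[24, 19, 10, [81, 81], 50]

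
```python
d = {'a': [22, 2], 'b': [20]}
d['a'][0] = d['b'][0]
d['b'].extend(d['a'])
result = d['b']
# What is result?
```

After line 1: d = {'a': [22, 2], 'b': [20]}
After line 2 (a[0] = b[0] = 20): d = {'a': [20, 2], 'b': [20]}
After line 3 (b.extend(a) appends [20, 2]): d = {'a': [20, 2], 'b': [20, 20, 2]}
After line 4: result = d['b'] = [20, 20, 2]

[20, 20, 2]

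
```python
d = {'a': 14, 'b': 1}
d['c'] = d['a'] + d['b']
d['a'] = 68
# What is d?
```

After line 1: d = {'a': 14, 'b': 1}
After line 2 (d['c'] = 14 + 1): d = {'a': 14, 'b': 1, 'c': 15}
After line 3: d = {'a': 68, 'b': 1, 'c': 15}

{'a': 68, 'b': 1, 'c': 15}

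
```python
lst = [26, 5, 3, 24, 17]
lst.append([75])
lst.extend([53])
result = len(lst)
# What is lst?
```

After line 1: lst = [26, 5, 3, 24, 17]
After line 2 (append adds [75] as single element): lst = [26, 5, 3, 24, 17, [75]]
After line 3 (extend unpacks [53], adds 53): lst = [26, 5, 3, 24, 17, [75], 53]
After line 4: result = len(lst) = 7

[26, 5, 3, 24, 17, [75], 53]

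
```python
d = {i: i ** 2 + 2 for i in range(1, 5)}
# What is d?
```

{1: 3, 2: 6, 3: 11, 4: 18}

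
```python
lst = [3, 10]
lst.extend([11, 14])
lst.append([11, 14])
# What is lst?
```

After line 1: lst = [3, 10]
After line 2 (extend unpacks [11, 14]): lst = [3, 10, 11, 14]
After line 3 (append adds [11, 14] as single element): lst = [3, 10, 11, 14, [11, 14]]

[3, 10, 11, 14, [11, 14]]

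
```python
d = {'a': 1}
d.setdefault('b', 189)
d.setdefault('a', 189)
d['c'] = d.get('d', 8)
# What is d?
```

After line 1: d = {'a': 1}
After line 2 (setdefault adds 'b'=189): d = {'a': 1, 'b': 189}
After line 3 (setdefault 'a' no-op, already exists): d = {'a': 1, 'b': 189}
After line 4 (get('d', 8) returns default since 'd' not in d): d = {'a': 1, 'b': 189, 'c': 8}

{'a': 1, 'b': 189, 'c': 8}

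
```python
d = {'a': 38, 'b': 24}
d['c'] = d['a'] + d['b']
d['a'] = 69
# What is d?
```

After line 1: d = {'a': 38, 'b': 24}
After line 2 (d['c'] = 38 + 24): d = {'a': 38, 'b': 24, 'c': 62}
After line 3: d = {'a': 69, 'b': 24, 'c': 62}

{'a': 69, 'b': 24, 'c': 62}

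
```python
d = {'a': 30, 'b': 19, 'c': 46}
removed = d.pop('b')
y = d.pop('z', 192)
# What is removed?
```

After line 1: d = {'a': 30, 'b': 19, 'c': 46}
After line 2 (pop 'b' returns 19): d = {'a': 30, 'c': 46}, removed = 19
After line 3 (pop 'z' missing, returns default 192): d = {'a': 30, 'c': 46}, y = 192

19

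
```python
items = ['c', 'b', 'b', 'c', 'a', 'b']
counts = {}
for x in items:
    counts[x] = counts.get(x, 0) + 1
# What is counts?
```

Initial: counts = {}, items = ['c', 'b', 'b', 'c', 'a', 'b']
See 'c': counts = {'c': 1}
See 'b': counts = {'c': 1, 'b': 1}
See 'b': counts = {'c': 1, 'b': 2}
See 'c': counts = {'c': 2, 'b': 2}
See 'a': counts = {'c': 2, 'b': 2, 'a': 1}
See 'b': counts = {'c': 2, 'b': 3, 'a': 1}

{'c': 2, 'b': 3, 'a': 1}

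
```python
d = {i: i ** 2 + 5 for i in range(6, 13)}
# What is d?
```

{6: 41, 7: 54, 8: 69, 9: 86, 10: 105, 11: 126, 12: 149}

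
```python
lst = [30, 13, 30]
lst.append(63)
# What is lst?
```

[30, 13, 30, 63]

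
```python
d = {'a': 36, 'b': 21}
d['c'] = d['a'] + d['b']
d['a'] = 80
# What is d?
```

After line 1: d = {'a': 36, 'b': 21}
After line 2 (d['c'] = 36 + 21): d = {'a': 36, 'b': 21, 'c': 57}
After line 3: d = {'a': 80, 'b': 21, 'c': 57}

{'a': 80, 'b': 21, 'c': 57}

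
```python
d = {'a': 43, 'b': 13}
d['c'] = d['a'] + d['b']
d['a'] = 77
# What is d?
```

After line 1: d = {'a': 43, 'b': 13}
After line 2 (d['c'] = 43 + 13): d = {'a': 43, 'b': 13, 'c': 56}
After line 3: d = {'a': 77, 'b': 13, 'c': 56}

{'a': 77, 'b': 13, 'c': 56}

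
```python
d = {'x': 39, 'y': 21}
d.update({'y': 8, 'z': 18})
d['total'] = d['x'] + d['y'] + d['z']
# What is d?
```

After line 1: d = {'x': 39, 'y': 21}
After line 2 (y overwritten, z added): d = {'x': 39, 'y': 8, 'z': 18}
After line 3 (total = 39 + 8 + 18 = 65): d = {'x': 39, 'y': 8, 'z': 18, 'total': 65}

{'x': 39, 'y': 8, 'z': 18, 'total': 65}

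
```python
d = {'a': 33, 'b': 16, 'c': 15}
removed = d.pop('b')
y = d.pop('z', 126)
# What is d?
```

After line 1: d = {'a': 33, 'b': 16, 'c': 15}
After line 2 (pop 'b' returns 16): d = {'a': 33, 'c': 15}, removed = 16
After line 3 (pop 'z' missing, returns default 126): d = {'a': 33, 'c': 15}, y = 126

{'a': 33, 'c': 15}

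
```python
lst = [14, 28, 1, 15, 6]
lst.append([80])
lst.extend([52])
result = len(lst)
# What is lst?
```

After line 1: lst = [14, 28, 1, 15, 6]
After line 2 (append adds [80] as single element): lst = [14, 28, 1, 15, 6, [80]]
After line 3 (extend unpacks [52], adds 52): lst = [14, 28, 1, 15, 6, [80], 52]
After line 4: result = len(lst) = 7

[14, 28, 1, 15, 6, [80], 52]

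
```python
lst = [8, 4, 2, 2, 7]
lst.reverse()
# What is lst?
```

[7, 2, 2, 4, 8]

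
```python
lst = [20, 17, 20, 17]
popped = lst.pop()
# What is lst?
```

[20, 17, 20]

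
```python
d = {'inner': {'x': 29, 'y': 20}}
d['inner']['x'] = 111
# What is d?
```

After line 1: d = {'inner': {'x': 29, 'y': 20}}
After line 2 (inner x overwritten): d = {'inner': {'x': 111, 'y': 20}}

{'inner': {'x': 111, 'y': 20}}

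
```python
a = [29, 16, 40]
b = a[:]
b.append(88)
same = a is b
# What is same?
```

After line 1: a = [29, 16, 40]
After line 2 (b = a[:] is a shallow copy, new object): a = [29, 16, 40], b = [29, 16, 40]
After line 3 (append only mutates b): a = [29, 16, 40], b = [29, 16, 40, 88]
After line 4 (same = a is b; different objects -> False): same = False

False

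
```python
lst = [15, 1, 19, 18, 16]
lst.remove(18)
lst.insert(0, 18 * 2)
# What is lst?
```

After line 1: lst = [15, 1, 19, 18, 16]
After line 2 (remove first 18): lst = [15, 1, 19, 16]
After line 3 (insert 36 at index 0): lst = [36, 15, 1, 19, 16]

[36, 15, 1, 19, 16]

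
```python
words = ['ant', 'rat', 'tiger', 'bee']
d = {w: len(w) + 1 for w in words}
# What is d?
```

{'ant': 4, 'rat': 4, 'tiger': 6, 'bee': 4}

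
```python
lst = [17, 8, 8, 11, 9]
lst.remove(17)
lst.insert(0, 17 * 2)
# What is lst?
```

After line 1: lst = [17, 8, 8, 11, 9]
After line 2 (remove first 17): lst = [8, 8, 11, 9]
After line 3 (insert 34 at index 0): lst = [34, 8, 8, 11, 9]

[34, 8, 8, 11, 9]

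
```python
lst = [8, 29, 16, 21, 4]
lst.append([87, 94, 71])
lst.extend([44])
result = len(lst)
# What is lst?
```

After line 1: lst = [8, 29, 16, 21, 4]
After line 2 (append adds [87, 94, 71] as single element): lst = [8, 29, 16, 21, 4, [87, 94, 71]]
After line 3 (extend unpacks [44], adds 44): lst = [8, 29, 16, 21, 4, [87, 94, 71], 44]
After line 4: result = len(lst) = 7

[8, 29, 16, 21, 4, [87, 94, 71], 44]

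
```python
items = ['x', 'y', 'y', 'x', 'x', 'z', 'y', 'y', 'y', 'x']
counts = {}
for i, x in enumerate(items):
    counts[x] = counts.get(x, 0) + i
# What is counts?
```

Initial: counts = {}, items = ['x', 'y', 'y', 'x', 'x', 'z', 'y', 'y', 'y', 'x']
i=0, x='x': counts = {'x': 0}
i=1, x='y': counts = {'x': 0, 'y': 1}
i=2, x='y': counts = {'x': 0, 'y': 3}
i=3, x='x': counts = {'x': 3, 'y': 3}
i=4, x='x': counts = {'x': 7, 'y': 3}
i=5, x='z': counts = {'x': 7, 'y': 3, 'z': 5}
i=6, x='y': counts = {'x': 7, 'y': 9, 'z': 5}
i=7, x='y': counts = {'x': 7, 'y': 16, 'z': 5}
i=8, x='y': counts = {'x': 7, 'y': 24, 'z': 5}
i=9, x='x': counts = {'x': 16, 'y': 24, 'z': 5}

{'x': 16, 'y': 24, 'z': 5}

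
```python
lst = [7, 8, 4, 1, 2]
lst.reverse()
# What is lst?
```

[2, 1, 4, 8, 7]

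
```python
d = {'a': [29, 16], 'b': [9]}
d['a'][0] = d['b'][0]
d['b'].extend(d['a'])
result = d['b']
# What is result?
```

After line 1: d = {'a': [29, 16], 'b': [9]}
After line 2 (a[0] = b[0] = 9): d = {'a': [9, 16], 'b': [9]}
After line 3 (b.extend(a) appends [9, 16]): d = {'a': [9, 16], 'b': [9, 9, 16]}
After line 4: result = d['b'] = [9, 9, 16]

[9, 9, 16]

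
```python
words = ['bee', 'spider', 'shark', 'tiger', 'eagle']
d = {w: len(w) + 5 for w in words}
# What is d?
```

{'bee': 8, 'spider': 11, 'shark': 10, 'tiger': 10, 'eagle': 10}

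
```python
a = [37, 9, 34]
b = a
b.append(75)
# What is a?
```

After line 1: a = [37, 9, 34]
After line 2 (b = a is an alias, same object): a = [37, 9, 34], b = [37, 9, 34]
After line 3 (b.append mutates the shared list): a = [37, 9, 34, 75], b = [37, 9, 34, 75]

[37, 9, 34, 75]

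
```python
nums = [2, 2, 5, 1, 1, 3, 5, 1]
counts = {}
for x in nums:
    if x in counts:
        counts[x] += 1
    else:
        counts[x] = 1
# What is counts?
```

Initial: counts = {}, nums = [2, 2, 5, 1, 1, 3, 5, 1]
See 2: counts = {2: 1}
See 2: counts = {2: 2}
See 5: counts = {2: 2, 5: 1}
See 1: counts = {2: 2, 5: 1, 1: 1}
See 1: counts = {2: 2, 5: 1, 1: 2}
See 3: counts = {2: 2, 5: 1, 1: 2, 3: 1}
See 5: counts = {2: 2, 5: 2, 1: 2, 3: 1}
See 1: counts = {2: 2, 5: 2, 1: 3, 3: 1}

{2: 2, 5: 2, 1: 3, 3: 1}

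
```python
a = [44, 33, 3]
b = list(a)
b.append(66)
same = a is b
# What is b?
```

After line 1: a = [44, 33, 3]
After line 2 (b = list(a) is a shallow copy, new object): a = [44, 33, 3], b = [44, 33, 3]
After line 3 (append only mutates b): a = [44, 33, 3], b = [44, 33, 3, 66]
After line 4 (same = a is b; different objects -> False): same = False

[44, 33, 3, 66]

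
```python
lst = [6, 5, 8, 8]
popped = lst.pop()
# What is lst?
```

[6, 5, 8]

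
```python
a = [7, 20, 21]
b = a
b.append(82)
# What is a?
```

After line 1: a = [7, 20, 21]
After line 2 (b = a is an alias, same object): a = [7, 20, 21], b = [7, 20, 21]
After line 3 (b.append mutates the shared list): a = [7, 20, 21, 82], b = [7, 20, 21, 82]

[7, 20, 21, 82]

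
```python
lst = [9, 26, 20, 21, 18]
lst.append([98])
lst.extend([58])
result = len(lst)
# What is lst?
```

After line 1: lst = [9, 26, 20, 21, 18]
After line 2 (append adds [98] as single element): lst = [9, 26, 20, 21, 18, [98]]
After line 3 (extend unpacks [58], adds 58): lst = [9, 26, 20, 21, 18, [98], 58]
After line 4: result = len(lst) = 7

[9, 26, 20, 21, 18, [98], 58]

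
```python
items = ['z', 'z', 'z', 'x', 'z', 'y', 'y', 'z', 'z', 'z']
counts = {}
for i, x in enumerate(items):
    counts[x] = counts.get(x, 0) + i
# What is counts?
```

Initial: counts = {}, items = ['z', 'z', 'z', 'x', 'z', 'y', 'y', 'z', 'z', 'z']
i=0, x='z': counts = {'z': 0}
i=1, x='z': counts = {'z': 1}
i=2, x='z': counts = {'z': 3}
i=3, x='x': counts = {'z': 3, 'x': 3}
i=4, x='z': counts = {'z': 7, 'x': 3}
i=5, x='y': counts = {'z': 7, 'x': 3, 'y': 5}
i=6, x='y': counts = {'z': 7, 'x': 3, 'y': 11}
i=7, x='z': counts = {'z': 14, 'x': 3, 'y': 11}
i=8, x='z': counts = {'z': 22, 'x': 3, 'y': 11}
i=9, x='z': counts = {'z': 31, 'x': 3, 'y': 11}

{'z': 31, 'x': 3, 'y': 11}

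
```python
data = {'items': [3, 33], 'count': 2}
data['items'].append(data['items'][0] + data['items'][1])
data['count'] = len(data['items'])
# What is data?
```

After line 1: data = {'items': [3, 33], 'count': 2}
After line 2 (append 3 + 33 = 36): data = {'items': [3, 33, 36], 'count': 2}
After line 3 (count = len(items) = 3): data = {'items': [3, 33, 36], 'count': 3}

{'items': [3, 33, 36], 'count': 3}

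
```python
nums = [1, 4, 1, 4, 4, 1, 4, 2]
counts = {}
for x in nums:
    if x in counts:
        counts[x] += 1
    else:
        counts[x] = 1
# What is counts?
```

Initial: counts = {}, nums = [1, 4, 1, 4, 4, 1, 4, 2]
See 1: counts = {1: 1}
See 4: counts = {1: 1, 4: 1}
See 1: counts = {1: 2, 4: 1}
See 4: counts = {1: 2, 4: 2}
See 4: counts = {1: 2, 4: 3}
See 1: counts = {1: 3, 4: 3}
See 4: counts = {1: 3, 4: 4}
See 2: counts = {1: 3, 4: 4, 2: 1}

{1: 3, 4: 4, 2: 1}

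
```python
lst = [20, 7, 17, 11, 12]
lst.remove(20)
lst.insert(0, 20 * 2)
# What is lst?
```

After line 1: lst = [20, 7, 17, 11, 12]
After line 2 (remove first 20): lst = [7, 17, 11, 12]
After line 3 (insert 40 at index 0): lst = [40, 7, 17, 11, 12]

[40, 7, 17, 11, 12]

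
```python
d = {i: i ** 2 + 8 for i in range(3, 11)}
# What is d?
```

{3: 17, 4: 24, 5: 33, 6: 44, 7: 57, 8: 72, 9: 89, 10: 108}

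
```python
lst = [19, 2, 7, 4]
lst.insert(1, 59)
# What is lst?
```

[19, 59, 2, 7, 4]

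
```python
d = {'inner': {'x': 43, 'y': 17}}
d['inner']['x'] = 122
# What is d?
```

After line 1: d = {'inner': {'x': 43, 'y': 17}}
After line 2 (inner x overwritten): d = {'inner': {'x': 122, 'y': 17}}

{'inner': {'x': 122, 'y': 17}}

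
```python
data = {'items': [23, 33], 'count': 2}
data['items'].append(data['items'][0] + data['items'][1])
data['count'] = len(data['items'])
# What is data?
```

After line 1: data = {'items': [23, 33], 'count': 2}
After line 2 (append 23 + 33 = 56): data = {'items': [23, 33, 56], 'count': 2}
After line 3 (count = len(items) = 3): data = {'items': [23, 33, 56], 'count': 3}

{'items': [23, 33, 56], 'count': 3}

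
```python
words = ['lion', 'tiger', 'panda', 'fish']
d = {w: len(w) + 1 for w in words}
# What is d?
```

{'lion': 5, 'tiger': 6, 'panda': 6, 'fish': 5}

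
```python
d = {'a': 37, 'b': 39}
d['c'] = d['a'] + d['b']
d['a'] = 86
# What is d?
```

After line 1: d = {'a': 37, 'b': 39}
After line 2 (d['c'] = 37 + 39): d = {'a': 37, 'b': 39, 'c': 76}
After line 3: d = {'a': 86, 'b': 39, 'c': 76}

{'a': 86, 'b': 39, 'c': 76}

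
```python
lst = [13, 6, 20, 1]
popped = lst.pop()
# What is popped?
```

1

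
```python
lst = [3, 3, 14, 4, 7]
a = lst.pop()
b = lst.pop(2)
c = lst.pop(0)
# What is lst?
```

After line 1: lst = [3, 3, 14, 4, 7]
After line 2 (pop() -> a = 7): lst = [3, 3, 14, 4]
After line 3 (pop(2) -> b = 14): lst = [3, 3, 4]
After line 4 (pop(0) -> c = 3): lst = [3, 4]

[3, 4]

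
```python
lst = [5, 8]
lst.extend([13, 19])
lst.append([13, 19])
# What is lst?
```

After line 1: lst = [5, 8]
After line 2 (extend unpacks [13, 19]): lst = [5, 8, 13, 19]
After line 3 (append adds [13, 19] as single element): lst = [5, 8, 13, 19, [13, 19]]

[5, 8, 13, 19, [13, 19]]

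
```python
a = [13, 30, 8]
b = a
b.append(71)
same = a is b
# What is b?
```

After line 1: a = [13, 30, 8]
After line 2 (b = a is an alias, same object): a = [13, 30, 8], b = [13, 30, 8]
After line 3 (b.append mutates the shared list): a = [13, 30, 8, 71], b = [13, 30, 8, 71]
After line 4 (same = a is b; same object -> True): same = True

[13, 30, 8, 71]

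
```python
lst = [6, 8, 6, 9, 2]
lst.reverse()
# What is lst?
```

[2, 9, 6, 8, 6]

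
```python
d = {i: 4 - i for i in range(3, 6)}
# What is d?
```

{3: 1, 4: 0, 5: -1}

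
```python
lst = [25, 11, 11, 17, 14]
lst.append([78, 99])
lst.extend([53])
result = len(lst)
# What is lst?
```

After line 1: lst = [25, 11, 11, 17, 14]
After line 2 (append adds [78, 99] as single element): lst = [25, 11, 11, 17, 14, [78, 99]]
After line 3 (extend unpacks [53], adds 53): lst = [25, 11, 11, 17, 14, [78, 99], 53]
After line 4: result = len(lst) = 7

[25, 11, 11, 17, 14, [78, 99], 53]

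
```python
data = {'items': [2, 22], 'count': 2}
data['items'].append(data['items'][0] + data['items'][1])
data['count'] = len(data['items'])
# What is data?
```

After line 1: data = {'items': [2, 22], 'count': 2}
After line 2 (append 2 + 22 = 24): data = {'items': [2, 22, 24], 'count': 2}
After line 3 (count = len(items) = 3): data = {'items': [2, 22, 24], 'count': 3}

{'items': [2, 22, 24], 'count': 3}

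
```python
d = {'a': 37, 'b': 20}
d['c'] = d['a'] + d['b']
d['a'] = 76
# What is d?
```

After line 1: d = {'a': 37, 'b': 20}
After line 2 (d['c'] = 37 + 20): d = {'a': 37, 'b': 20, 'c': 57}
After line 3: d = {'a': 76, 'b': 20, 'c': 57}

{'a': 76, 'b': 20, 'c': 57}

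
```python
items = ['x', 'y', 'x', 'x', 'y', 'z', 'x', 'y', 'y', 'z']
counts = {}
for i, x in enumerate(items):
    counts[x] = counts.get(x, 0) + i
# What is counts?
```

Initial: counts = {}, items = ['x', 'y', 'x', 'x', 'y', 'z', 'x', 'y', 'y', 'z']
i=0, x='x': counts = {'x': 0}
i=1, x='y': counts = {'x': 0, 'y': 1}
i=2, x='x': counts = {'x': 2, 'y': 1}
i=3, x='x': counts = {'x': 5, 'y': 1}
i=4, x='y': counts = {'x': 5, 'y': 5}
i=5, x='z': counts = {'x': 5, 'y': 5, 'z': 5}
i=6, x='x': counts = {'x': 11, 'y': 5, 'z': 5}
i=7, x='y': counts = {'x': 11, 'y': 12, 'z': 5}
i=8, x='y': counts = {'x': 11, 'y': 20, 'z': 5}
i=9, x='z': counts = {'x': 11, 'y': 20, 'z': 14}

{'x': 11, 'y': 20, 'z': 14}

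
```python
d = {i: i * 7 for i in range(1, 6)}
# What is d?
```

{1: 7, 2: 14, 3: 21, 4: 28, 5: 35}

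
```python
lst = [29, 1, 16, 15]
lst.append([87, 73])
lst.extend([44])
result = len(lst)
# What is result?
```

After line 1: lst = [29, 1, 16, 15]
After line 2 (append adds [87, 73] as single element): lst = [29, 1, 16, 15, [87, 73]]
After line 3 (extend unpacks [44], adds 44): lst = [29, 1, 16, 15, [87, 73], 44]
After line 4: result = len(lst) = 6

6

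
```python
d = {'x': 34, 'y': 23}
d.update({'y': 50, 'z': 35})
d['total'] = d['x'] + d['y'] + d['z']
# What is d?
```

After line 1: d = {'x': 34, 'y': 23}
After line 2 (y overwritten, z added): d = {'x': 34, 'y': 50, 'z': 35}
After line 3 (total = 34 + 50 + 35 = 119): d = {'x': 34, 'y': 50, 'z': 35, 'total': 119}

{'x': 34, 'y': 50, 'z': 35, 'total': 119}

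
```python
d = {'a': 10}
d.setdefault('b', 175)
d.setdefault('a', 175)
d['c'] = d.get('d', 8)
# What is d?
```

After line 1: d = {'a': 10}
After line 2 (setdefault adds 'b'=175): d = {'a': 10, 'b': 175}
After line 3 (setdefault 'a' no-op, already exists): d = {'a': 10, 'b': 175}
After line 4 (get('d', 8) returns default since 'd' not in d): d = {'a': 10, 'b': 175, 'c': 8}

{'a': 10, 'b': 175, 'c': 8}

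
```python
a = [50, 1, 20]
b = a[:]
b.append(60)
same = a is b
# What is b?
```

After line 1: a = [50, 1, 20]
After line 2 (b = a[:] is a shallow copy, new object): a = [50, 1, 20], b = [50, 1, 20]
After line 3 (append only mutates b): a = [50, 1, 20], b = [50, 1, 20, 60]
After line 4 (same = a is b; different objects -> False): same = False

[50, 1, 20, 60]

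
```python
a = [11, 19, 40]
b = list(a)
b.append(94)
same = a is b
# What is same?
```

After line 1: a = [11, 19, 40]
After line 2 (b = list(a) is a shallow copy, new object): a = [11, 19, 40], b = [11, 19, 40]
After line 3 (append only mutates b): a = [11, 19, 40], b = [11, 19, 40, 94]
After line 4 (same = a is b; different objects -> False): same = False

False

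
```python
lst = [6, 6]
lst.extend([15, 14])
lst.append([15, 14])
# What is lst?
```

After line 1: lst = [6, 6]
After line 2 (extend unpacks [15, 14]): lst = [6, 6, 15, 14]
After line 3 (append adds [15, 14] as single element): lst = [6, 6, 15, 14, [15, 14]]

[6, 6, 15, 14, [15, 14]]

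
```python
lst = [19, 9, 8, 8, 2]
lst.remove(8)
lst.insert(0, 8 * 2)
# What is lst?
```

After line 1: lst = [19, 9, 8, 8, 2]
After line 2 (remove first 8): lst = [19, 9, 8, 2]
After line 3 (insert 16 at index 0): lst = [16, 19, 9, 8, 2]

[16, 19, 9, 8, 2]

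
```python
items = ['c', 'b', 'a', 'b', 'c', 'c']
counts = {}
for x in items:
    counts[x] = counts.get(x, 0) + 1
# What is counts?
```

Initial: counts = {}, items = ['c', 'b', 'a', 'b', 'c', 'c']
See 'c': counts = {'c': 1}
See 'b': counts = {'c': 1, 'b': 1}
See 'a': counts = {'c': 1, 'b': 1, 'a': 1}
See 'b': counts = {'c': 1, 'b': 2, 'a': 1}
See 'c': counts = {'c': 2, 'b': 2, 'a': 1}
See 'c': counts = {'c': 3, 'b': 2, 'a': 1}

{'c': 3, 'b': 2, 'a': 1}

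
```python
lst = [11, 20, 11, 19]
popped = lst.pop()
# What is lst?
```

[11, 20, 11]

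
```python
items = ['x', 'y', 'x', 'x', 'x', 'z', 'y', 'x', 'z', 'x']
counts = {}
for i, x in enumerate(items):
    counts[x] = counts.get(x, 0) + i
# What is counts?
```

Initial: counts = {}, items = ['x', 'y', 'x', 'x', 'x', 'z', 'y', 'x', 'z', 'x']
i=0, x='x': counts = {'x': 0}
i=1, x='y': counts = {'x': 0, 'y': 1}
i=2, x='x': counts = {'x': 2, 'y': 1}
i=3, x='x': counts = {'x': 5, 'y': 1}
i=4, x='x': counts = {'x': 9, 'y': 1}
i=5, x='z': counts = {'x': 9, 'y': 1, 'z': 5}
i=6, x='y': counts = {'x': 9, 'y': 7, 'z': 5}
i=7, x='x': counts = {'x': 16, 'y': 7, 'z': 5}
i=8, x='z': counts = {'x': 16, 'y': 7, 'z': 13}
i=9, x='x': counts = {'x': 25, 'y': 7, 'z': 13}

{'x': 25, 'y': 7, 'z': 13}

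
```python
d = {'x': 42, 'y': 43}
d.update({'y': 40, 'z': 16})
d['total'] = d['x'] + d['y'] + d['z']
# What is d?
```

After line 1: d = {'x': 42, 'y': 43}
After line 2 (y overwritten, z added): d = {'x': 42, 'y': 40, 'z': 16}
After line 3 (total = 42 + 40 + 16 = 98): d = {'x': 42, 'y': 40, 'z': 16, 'total': 98}

{'x': 42, 'y': 40, 'z': 16, 'total': 98}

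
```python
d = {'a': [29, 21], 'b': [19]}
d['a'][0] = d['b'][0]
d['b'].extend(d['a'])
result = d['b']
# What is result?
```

After line 1: d = {'a': [29, 21], 'b': [19]}
After line 2 (a[0] = b[0] = 19): d = {'a': [19, 21], 'b': [19]}
After line 3 (b.extend(a) appends [19, 21]): d = {'a': [19, 21], 'b': [19, 19, 21]}
After line 4: result = d['b'] = [19, 19, 21]

[19, 19, 21]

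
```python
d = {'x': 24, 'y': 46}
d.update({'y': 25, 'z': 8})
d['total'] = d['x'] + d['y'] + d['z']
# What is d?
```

After line 1: d = {'x': 24, 'y': 46}
After line 2 (y overwritten, z added): d = {'x': 24, 'y': 25, 'z': 8}
After line 3 (total = 24 + 25 + 8 = 57): d = {'x': 24, 'y': 25, 'z': 8, 'total': 57}

{'x': 24, 'y': 25, 'z': 8, 'total': 57}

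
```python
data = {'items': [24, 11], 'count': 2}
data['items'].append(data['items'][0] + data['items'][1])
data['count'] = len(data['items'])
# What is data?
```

After line 1: data = {'items': [24, 11], 'count': 2}
After line 2 (append 24 + 11 = 35): data = {'items': [24, 11, 35], 'count': 2}
After line 3 (count = len(items) = 3): data = {'items': [24, 11, 35], 'count': 3}

{'items': [24, 11, 35], 'count': 3}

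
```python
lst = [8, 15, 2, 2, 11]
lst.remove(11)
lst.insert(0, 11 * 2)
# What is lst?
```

After line 1: lst = [8, 15, 2, 2, 11]
After line 2 (remove first 11): lst = [8, 15, 2, 2]
After line 3 (insert 22 at index 0): lst = [22, 8, 15, 2, 2]

[22, 8, 15, 2, 2]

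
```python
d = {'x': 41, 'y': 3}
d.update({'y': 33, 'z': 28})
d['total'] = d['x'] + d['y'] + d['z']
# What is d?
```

After line 1: d = {'x': 41, 'y': 3}
After line 2 (y overwritten, z added): d = {'x': 41, 'y': 33, 'z': 28}
After line 3 (total = 41 + 33 + 28 = 102): d = {'x': 41, 'y': 33, 'z': 28, 'total': 102}

{'x': 41, 'y': 33, 'z': 28, 'total': 102}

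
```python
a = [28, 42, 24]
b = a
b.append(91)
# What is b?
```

After line 1: a = [28, 42, 24]
After line 2 (b = a is an alias, same object): a = [28, 42, 24], b = [28, 42, 24]
After line 3 (b.append mutates the shared list): a = [28, 42, 24, 91], b = [28, 42, 24, 91]

[28, 42, 24, 91]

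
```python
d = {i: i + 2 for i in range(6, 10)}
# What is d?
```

{6: 8, 7: 9, 8: 10, 9: 11}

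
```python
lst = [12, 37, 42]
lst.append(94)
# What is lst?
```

[12, 37, 42, 94]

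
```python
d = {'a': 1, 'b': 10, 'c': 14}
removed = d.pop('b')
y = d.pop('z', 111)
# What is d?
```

After line 1: d = {'a': 1, 'b': 10, 'c': 14}
After line 2 (pop 'b' returns 10): d = {'a': 1, 'c': 14}, removed = 10
After line 3 (pop 'z' missing, returns default 111): d = {'a': 1, 'c': 14}, y = 111

{'a': 1, 'c': 14}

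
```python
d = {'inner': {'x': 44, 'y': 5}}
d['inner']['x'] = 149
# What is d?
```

After line 1: d = {'inner': {'x': 44, 'y': 5}}
After line 2 (inner x overwritten): d = {'inner': {'x': 149, 'y': 5}}

{'inner': {'x': 149, 'y': 5}}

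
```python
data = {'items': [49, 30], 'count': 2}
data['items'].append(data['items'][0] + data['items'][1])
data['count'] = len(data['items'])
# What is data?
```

After line 1: data = {'items': [49, 30], 'count': 2}
After line 2 (append 49 + 30 = 79): data = {'items': [49, 30, 79], 'count': 2}
After line 3 (count = len(items) = 3): data = {'items': [49, 30, 79], 'count': 3}

{'items': [49, 30, 79], 'count': 3}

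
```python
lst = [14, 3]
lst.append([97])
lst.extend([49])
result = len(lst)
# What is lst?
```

After line 1: lst = [14, 3]
After line 2 (append adds [97] as single element): lst = [14, 3, [97]]
After line 3 (extend unpacks [49], adds 49): lst = [14, 3, [97], 49]
After line 4: result = len(lst) = 4

[14, 3, [97], 49]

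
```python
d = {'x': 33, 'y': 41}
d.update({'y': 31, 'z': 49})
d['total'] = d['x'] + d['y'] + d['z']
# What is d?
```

After line 1: d = {'x': 33, 'y': 41}
After line 2 (y overwritten, z added): d = {'x': 33, 'y': 31, 'z': 49}
After line 3 (total = 33 + 31 + 49 = 113): d = {'x': 33, 'y': 31, 'z': 49, 'total': 113}

{'x': 33, 'y': 31, 'z': 49, 'total': 113}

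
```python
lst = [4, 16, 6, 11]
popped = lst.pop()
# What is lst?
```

[4, 16, 6]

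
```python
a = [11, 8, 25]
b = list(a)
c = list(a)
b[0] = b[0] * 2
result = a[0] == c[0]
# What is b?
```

After line 1: a = [11, 8, 25]
After line 2 (b = list(a), copy): a = [11, 8, 25], b = [11, 8, 25]
After line 3 (c = list(a) is a copy, new object): c = [11, 8, 25]
After line 4 (b[0] = 11 * 2 = 22; only b mutates (copy)): a = [11, 8, 25], b = [22, 8, 25], c = [11, 8, 25]
After line 5 (a[0] = 11, c[0] = 11; result = True)

[22, 8, 25]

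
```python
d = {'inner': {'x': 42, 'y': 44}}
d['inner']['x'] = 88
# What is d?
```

After line 1: d = {'inner': {'x': 42, 'y': 44}}
After line 2 (inner x overwritten): d = {'inner': {'x': 88, 'y': 44}}

{'inner': {'x': 88, 'y': 44}}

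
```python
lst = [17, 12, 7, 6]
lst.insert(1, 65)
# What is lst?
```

[17, 65, 12, 7, 6]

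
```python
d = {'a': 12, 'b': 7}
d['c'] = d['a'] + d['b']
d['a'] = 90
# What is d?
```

After line 1: d = {'a': 12, 'b': 7}
After line 2 (d['c'] = 12 + 7): d = {'a': 12, 'b': 7, 'c': 19}
After line 3: d = {'a': 90, 'b': 7, 'c': 19}

{'a': 90, 'b': 7, 'c': 19}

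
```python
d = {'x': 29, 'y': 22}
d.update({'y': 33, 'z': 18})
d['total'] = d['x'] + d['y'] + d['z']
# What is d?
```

After line 1: d = {'x': 29, 'y': 22}
After line 2 (y overwritten, z added): d = {'x': 29, 'y': 33, 'z': 18}
After line 3 (total = 29 + 33 + 18 = 80): d = {'x': 29, 'y': 33, 'z': 18, 'total': 80}

{'x': 29, 'y': 33, 'z': 18, 'total': 80}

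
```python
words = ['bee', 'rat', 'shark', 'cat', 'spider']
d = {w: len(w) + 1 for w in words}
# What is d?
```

{'bee': 4, 'rat': 4, 'shark': 6, 'cat': 4, 'spider': 7}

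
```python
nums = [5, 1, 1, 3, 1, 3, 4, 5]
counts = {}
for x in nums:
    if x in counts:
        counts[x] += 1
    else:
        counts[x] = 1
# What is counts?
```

Initial: counts = {}, nums = [5, 1, 1, 3, 1, 3, 4, 5]
See 5: counts = {5: 1}
See 1: counts = {5: 1, 1: 1}
See 1: counts = {5: 1, 1: 2}
See 3: counts = {5: 1, 1: 2, 3: 1}
See 1: counts = {5: 1, 1: 3, 3: 1}
See 3: counts = {5: 1, 1: 3, 3: 2}
See 4: counts = {5: 1, 1: 3, 3: 2, 4: 1}
See 5: counts = {5: 2, 1: 3, 3: 2, 4: 1}

{5: 2, 1: 3, 3: 2, 4: 1}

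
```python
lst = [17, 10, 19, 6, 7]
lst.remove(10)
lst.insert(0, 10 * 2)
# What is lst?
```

After line 1: lst = [17, 10, 19, 6, 7]
After line 2 (remove first 10): lst = [17, 19, 6, 7]
After line 3 (insert 20 at index 0): lst = [20, 17, 19, 6, 7]

[20, 17, 19, 6, 7]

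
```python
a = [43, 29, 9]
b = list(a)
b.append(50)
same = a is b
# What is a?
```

After line 1: a = [43, 29, 9]
After line 2 (b = list(a) is a shallow copy, new object): a = [43, 29, 9], b = [43, 29, 9]
After line 3 (append only mutates b): a = [43, 29, 9], b = [43, 29, 9, 50]
After line 4 (same = a is b; different objects -> False): same = False

[43, 29, 9]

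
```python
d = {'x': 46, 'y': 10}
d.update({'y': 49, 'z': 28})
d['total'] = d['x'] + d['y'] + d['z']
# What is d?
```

After line 1: d = {'x': 46, 'y': 10}
After line 2 (y overwritten, z added): d = {'x': 46, 'y': 49, 'z': 28}
After line 3 (total = 46 + 49 + 28 = 123): d = {'x': 46, 'y': 49, 'z': 28, 'total': 123}

{'x': 46, 'y': 49, 'z': 28, 'total': 123}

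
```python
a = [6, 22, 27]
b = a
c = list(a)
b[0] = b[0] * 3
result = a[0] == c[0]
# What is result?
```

After line 1: a = [6, 22, 27]
After line 2 (b = a, alias): a = [6, 22, 27], b = [6, 22, 27]
After line 3 (c = list(a) is a copy, new object): c = [6, 22, 27]
After line 4 (b[0] = 6 * 3 = 18; mutates shared a/b): a = b = [18, 22, 27], c = [6, 22, 27]
After line 5 (a[0] = 18, c[0] = 6; result = False)

False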